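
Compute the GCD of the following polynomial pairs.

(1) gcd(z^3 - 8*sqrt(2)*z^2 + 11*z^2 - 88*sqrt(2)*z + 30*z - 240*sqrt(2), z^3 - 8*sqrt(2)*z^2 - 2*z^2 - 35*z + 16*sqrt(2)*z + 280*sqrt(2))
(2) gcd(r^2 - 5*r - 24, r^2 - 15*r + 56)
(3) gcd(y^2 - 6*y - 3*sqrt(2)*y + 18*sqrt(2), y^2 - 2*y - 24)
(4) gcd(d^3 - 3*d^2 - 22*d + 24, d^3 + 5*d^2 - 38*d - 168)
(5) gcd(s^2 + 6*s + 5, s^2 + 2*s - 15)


(1) = z^2 + z*(5 - 8*sqrt(2)) - 40*sqrt(2)
(2) = r - 8
(3) = gcd((y - 6)*(y - 3*sqrt(2)), (y - 6)*(y + 4)) = y - 6
(4) = d^2 - 2*d - 24
(5) = gcd((s + 1)*(s + 5), (s - 3)*(s + 5)) = s + 5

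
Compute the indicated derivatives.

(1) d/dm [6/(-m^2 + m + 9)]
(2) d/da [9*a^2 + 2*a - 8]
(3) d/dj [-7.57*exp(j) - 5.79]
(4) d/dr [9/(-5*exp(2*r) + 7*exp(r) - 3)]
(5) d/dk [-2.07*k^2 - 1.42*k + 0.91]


(1) = 6*(2*m - 1)/(-m^2 + m + 9)^2
(2) = 18*a + 2
(3) = -7.57*exp(j)
(4) = (90*exp(r) - 63)*exp(r)/(5*exp(2*r) - 7*exp(r) + 3)^2
(5) = -4.14*k - 1.42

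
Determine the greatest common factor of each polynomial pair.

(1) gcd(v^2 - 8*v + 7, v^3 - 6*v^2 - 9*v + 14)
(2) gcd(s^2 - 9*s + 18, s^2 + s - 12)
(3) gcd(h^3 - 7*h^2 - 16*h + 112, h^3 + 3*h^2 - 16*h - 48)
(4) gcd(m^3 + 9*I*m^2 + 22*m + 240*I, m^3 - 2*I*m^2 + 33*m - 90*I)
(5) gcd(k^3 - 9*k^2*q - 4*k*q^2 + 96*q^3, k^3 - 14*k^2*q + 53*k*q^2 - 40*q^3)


(1) = v^2 - 8*v + 7
(2) = gcd((s - 6)*(s - 3), (s - 3)*(s + 4)) = s - 3
(3) = gcd((h - 7)*(h - 4)*(h + 4), (h - 4)*(h + 3)*(h + 4)) = h^2 - 16
(4) = gcd((m - 5*I)*(m + 6*I)*(m + 8*I), (m - 5*I)*(m - 3*I)*(m + 6*I)) = m^2 + I*m + 30
(5) = gcd((k - 8*q)*(k - 4*q)*(k + 3*q), (k - 8*q)*(k - 5*q)*(k - q)) = -k + 8*q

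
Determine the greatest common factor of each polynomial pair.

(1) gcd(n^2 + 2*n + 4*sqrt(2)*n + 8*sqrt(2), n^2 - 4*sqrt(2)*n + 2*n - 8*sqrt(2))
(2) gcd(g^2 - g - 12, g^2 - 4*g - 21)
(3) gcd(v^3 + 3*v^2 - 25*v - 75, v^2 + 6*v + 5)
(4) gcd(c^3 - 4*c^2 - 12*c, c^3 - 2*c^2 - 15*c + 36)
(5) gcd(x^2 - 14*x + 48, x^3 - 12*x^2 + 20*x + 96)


(1) = n + 2
(2) = gcd((g - 4)*(g + 3), (g - 7)*(g + 3)) = g + 3
(3) = gcd((v - 5)*(v + 3)*(v + 5), (v + 1)*(v + 5)) = v + 5
(4) = 1
(5) = x^2 - 14*x + 48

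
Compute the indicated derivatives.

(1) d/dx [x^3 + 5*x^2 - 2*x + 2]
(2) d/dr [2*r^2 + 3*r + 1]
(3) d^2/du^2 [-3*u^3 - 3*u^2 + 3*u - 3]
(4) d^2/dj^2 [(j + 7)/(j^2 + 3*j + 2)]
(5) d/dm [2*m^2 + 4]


(1) = 3*x^2 + 10*x - 2
(2) = 4*r + 3
(3) = -18*u - 6
(4) = 2*((j + 7)*(2*j + 3)^2 - (3*j + 10)*(j^2 + 3*j + 2))/(j^2 + 3*j + 2)^3
(5) = 4*m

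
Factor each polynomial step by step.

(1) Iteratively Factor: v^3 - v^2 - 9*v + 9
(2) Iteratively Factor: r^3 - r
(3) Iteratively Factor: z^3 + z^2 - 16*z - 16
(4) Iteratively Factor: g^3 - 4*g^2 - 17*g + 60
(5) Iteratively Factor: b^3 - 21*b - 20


(1) = (v - 1)*(v^2 - 9) = (v - 1)*(v + 3)*(v - 3)
(2) = (r)*(r^2 - 1) = r*(r - 1)*(r + 1)
(3) = (z + 1)*(z^2 - 16) = (z - 4)*(z + 1)*(z + 4)
(4) = (g - 5)*(g^2 + g - 12) = (g - 5)*(g - 3)*(g + 4)
(5) = (b + 1)*(b^2 - b - 20) = (b - 5)*(b + 1)*(b + 4)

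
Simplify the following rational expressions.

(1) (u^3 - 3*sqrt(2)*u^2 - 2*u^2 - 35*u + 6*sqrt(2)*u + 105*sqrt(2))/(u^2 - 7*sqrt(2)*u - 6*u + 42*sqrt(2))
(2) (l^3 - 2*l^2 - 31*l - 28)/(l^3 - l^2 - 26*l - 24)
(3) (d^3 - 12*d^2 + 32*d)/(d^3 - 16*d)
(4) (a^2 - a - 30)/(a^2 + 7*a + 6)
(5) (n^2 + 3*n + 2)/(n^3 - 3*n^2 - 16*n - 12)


(1) = (u^3 + u^2*(-3*sqrt(2) - 2) + u*(-35 + 6*sqrt(2)) + 105*sqrt(2))/(u^2 + u*(-7*sqrt(2) - 6) + 42*sqrt(2))
(2) = (l - 7)/(l - 6)
(3) = (d - 8)/(d + 4)
(4) = (a^2 - a - 30)/(a^2 + 7*a + 6)
(5) = 1/(n - 6)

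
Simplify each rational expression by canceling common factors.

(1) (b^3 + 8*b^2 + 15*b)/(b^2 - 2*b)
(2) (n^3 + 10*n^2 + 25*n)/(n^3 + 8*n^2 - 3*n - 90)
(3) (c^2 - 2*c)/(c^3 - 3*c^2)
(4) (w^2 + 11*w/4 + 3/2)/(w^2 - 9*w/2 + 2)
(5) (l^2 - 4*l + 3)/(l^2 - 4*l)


(1) = (b^2 + 8*b + 15)/(b - 2)
(2) = (n^2 + 5*n)/(n^2 + 3*n - 18)
(3) = (c - 2)/(c^2 - 3*c)
(4) = (4*w^2 + 11*w + 6)/(4*w^2 - 18*w + 8)
(5) = (l^2 - 4*l + 3)/(l^2 - 4*l)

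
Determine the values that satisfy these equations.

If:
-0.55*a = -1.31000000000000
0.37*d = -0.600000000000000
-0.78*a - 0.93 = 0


Then:
No Solution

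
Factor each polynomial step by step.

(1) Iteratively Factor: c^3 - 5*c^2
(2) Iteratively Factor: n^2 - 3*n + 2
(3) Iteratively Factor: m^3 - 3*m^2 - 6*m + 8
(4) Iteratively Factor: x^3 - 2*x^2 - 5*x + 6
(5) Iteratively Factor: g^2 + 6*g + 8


(1) = (c)*(c^2 - 5*c) = c^2*(c - 5)
(2) = (n - 2)*(n - 1)
(3) = (m - 4)*(m^2 + m - 2) = (m - 4)*(m - 1)*(m + 2)
(4) = (x + 2)*(x^2 - 4*x + 3) = (x - 3)*(x + 2)*(x - 1)
(5) = (g + 4)*(g + 2)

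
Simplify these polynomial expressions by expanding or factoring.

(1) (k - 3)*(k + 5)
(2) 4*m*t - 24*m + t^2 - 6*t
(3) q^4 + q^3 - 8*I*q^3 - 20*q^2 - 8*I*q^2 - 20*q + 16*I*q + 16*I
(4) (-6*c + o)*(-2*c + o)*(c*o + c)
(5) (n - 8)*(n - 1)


(1) = k^2 + 2*k - 15
(2) = (4*m + t)*(t - 6)
(3) = (q + 1)*(q - 4*I)*(q - 2*I)^2
(4) = 12*c^3*o + 12*c^3 - 8*c^2*o^2 - 8*c^2*o + c*o^3 + c*o^2
(5) = n^2 - 9*n + 8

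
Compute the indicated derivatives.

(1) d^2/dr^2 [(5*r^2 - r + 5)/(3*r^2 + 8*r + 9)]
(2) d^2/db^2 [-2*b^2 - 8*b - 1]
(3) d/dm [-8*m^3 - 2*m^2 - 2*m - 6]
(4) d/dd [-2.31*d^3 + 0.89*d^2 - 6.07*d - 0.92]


(1) = 2*(-129*r^3 - 270*r^2 + 441*r + 662)/(27*r^6 + 216*r^5 + 819*r^4 + 1808*r^3 + 2457*r^2 + 1944*r + 729)
(2) = -4
(3) = -24*m^2 - 4*m - 2
(4) = -6.93*d^2 + 1.78*d - 6.07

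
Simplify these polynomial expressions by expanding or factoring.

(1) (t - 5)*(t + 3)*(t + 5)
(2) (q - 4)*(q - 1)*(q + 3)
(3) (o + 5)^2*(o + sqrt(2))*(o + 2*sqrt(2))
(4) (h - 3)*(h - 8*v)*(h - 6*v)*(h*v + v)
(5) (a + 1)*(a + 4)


(1) = t^3 + 3*t^2 - 25*t - 75
(2) = q^3 - 2*q^2 - 11*q + 12
(3) = o^4 + 3*sqrt(2)*o^3 + 10*o^3 + 29*o^2 + 30*sqrt(2)*o^2 + 40*o + 75*sqrt(2)*o + 100
(4) = h^4*v - 14*h^3*v^2 - 2*h^3*v + 48*h^2*v^3 + 28*h^2*v^2 - 3*h^2*v - 96*h*v^3 + 42*h*v^2 - 144*v^3
(5) = a^2 + 5*a + 4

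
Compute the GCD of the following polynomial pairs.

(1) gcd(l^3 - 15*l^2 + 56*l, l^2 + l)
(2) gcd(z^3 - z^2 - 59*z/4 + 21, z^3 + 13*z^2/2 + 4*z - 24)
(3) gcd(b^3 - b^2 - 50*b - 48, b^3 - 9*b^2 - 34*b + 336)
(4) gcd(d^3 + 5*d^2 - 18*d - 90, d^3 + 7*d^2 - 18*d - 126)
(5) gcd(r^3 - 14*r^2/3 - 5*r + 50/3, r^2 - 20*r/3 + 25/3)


(1) = l
(2) = z^2 + 5*z/2 - 6
(3) = b^2 - 2*b - 48
(4) = gcd((d + 5)*(d - 3*sqrt(2))*(d + 3*sqrt(2)), (d + 7)*(d - 3*sqrt(2))*(d + 3*sqrt(2))) = d^2 - 18
(5) = gcd((r - 5)*(r - 5/3)*(r + 2), (r - 5)*(r - 5/3)) = r^2 - 20*r/3 + 25/3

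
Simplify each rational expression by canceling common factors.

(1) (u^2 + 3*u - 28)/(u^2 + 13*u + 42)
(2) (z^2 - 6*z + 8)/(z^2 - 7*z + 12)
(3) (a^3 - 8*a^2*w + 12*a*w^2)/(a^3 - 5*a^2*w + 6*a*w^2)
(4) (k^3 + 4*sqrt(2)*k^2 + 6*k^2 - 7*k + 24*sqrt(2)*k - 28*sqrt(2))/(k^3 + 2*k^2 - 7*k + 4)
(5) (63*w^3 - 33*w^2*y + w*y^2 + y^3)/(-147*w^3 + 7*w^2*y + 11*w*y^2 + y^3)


(1) = (u - 4)/(u + 6)
(2) = (z - 2)/(z - 3)
(3) = (-a + 6*w)/(-a + 3*w)
(4) = (k^2 + k*(4*sqrt(2) + 7) + 28*sqrt(2))/(k^2 + 3*k - 4)
(5) = (-3*w + y)/(7*w + y)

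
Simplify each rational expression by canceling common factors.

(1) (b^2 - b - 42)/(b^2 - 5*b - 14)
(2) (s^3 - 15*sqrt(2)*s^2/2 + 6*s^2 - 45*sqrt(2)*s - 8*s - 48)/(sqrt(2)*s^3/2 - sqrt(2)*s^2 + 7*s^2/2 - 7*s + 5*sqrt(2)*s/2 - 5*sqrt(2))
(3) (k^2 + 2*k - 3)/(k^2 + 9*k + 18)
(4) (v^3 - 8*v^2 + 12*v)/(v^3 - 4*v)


(1) = (b + 6)/(b + 2)
(2) = (4*s^3 + s^2*(24 - 30*sqrt(2)) + s*(-180*sqrt(2) - 32) - 192)/(2*sqrt(2)*s^3 + s^2*(14 - 4*sqrt(2)) + s*(-28 + 10*sqrt(2)) - 20*sqrt(2))
(3) = (k - 1)/(k + 6)
(4) = (v - 6)/(v + 2)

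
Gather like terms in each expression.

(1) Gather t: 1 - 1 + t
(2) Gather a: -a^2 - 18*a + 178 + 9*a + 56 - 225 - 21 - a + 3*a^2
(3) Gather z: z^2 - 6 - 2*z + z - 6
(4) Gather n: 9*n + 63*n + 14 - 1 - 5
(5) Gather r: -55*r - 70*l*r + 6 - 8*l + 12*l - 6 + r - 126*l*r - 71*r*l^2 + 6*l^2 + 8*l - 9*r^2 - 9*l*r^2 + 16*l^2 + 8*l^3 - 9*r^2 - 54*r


(1) = t
(2) = 2*a^2 - 10*a - 12
(3) = z^2 - z - 12
(4) = 72*n + 8
(5) = 8*l^3 + 22*l^2 + 12*l + r^2*(-9*l - 18) + r*(-71*l^2 - 196*l - 108)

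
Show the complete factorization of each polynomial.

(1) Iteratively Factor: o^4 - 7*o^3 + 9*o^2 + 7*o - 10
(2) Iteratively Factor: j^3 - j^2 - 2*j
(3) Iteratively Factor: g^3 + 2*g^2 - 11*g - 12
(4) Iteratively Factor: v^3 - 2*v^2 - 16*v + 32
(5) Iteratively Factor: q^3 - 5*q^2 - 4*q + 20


(1) = (o - 2)*(o^3 - 5*o^2 - o + 5) = (o - 2)*(o + 1)*(o^2 - 6*o + 5) = (o - 2)*(o - 1)*(o + 1)*(o - 5)
(2) = (j)*(j^2 - j - 2) = j*(j - 2)*(j + 1)
(3) = (g + 1)*(g^2 + g - 12) = (g + 1)*(g + 4)*(g - 3)
(4) = (v - 2)*(v^2 - 16) = (v - 2)*(v + 4)*(v - 4)
(5) = (q + 2)*(q^2 - 7*q + 10) = (q - 2)*(q + 2)*(q - 5)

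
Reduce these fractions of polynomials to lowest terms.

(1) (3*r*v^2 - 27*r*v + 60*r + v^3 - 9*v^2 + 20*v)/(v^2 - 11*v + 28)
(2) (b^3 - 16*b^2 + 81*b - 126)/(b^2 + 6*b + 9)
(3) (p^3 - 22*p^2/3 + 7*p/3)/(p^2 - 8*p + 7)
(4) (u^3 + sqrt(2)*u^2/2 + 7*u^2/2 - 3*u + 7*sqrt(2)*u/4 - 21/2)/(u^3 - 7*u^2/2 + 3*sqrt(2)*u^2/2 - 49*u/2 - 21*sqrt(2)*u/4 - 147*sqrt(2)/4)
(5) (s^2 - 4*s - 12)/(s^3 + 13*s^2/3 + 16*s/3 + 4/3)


(1) = (3*r*v - 15*r + v^2 - 5*v)/(v - 7)
(2) = (b^3 - 16*b^2 + 81*b - 126)/(b^2 + 6*b + 9)
(3) = (3*p^2 - p)/(3*p - 3)
(4) = (16*u - 16*sqrt(2))/(16*u - 112)
(5) = (3*s - 18)/(3*s^2 + 7*s + 2)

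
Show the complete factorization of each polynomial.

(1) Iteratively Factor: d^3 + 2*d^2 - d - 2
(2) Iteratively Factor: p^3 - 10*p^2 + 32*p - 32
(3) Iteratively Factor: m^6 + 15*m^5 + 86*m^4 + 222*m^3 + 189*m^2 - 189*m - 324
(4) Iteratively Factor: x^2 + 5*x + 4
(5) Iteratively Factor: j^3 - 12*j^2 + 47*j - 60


(1) = (d + 1)*(d^2 + d - 2) = (d + 1)*(d + 2)*(d - 1)
(2) = (p - 2)*(p^2 - 8*p + 16) = (p - 4)*(p - 2)*(p - 4)
(3) = (m + 3)*(m^5 + 12*m^4 + 50*m^3 + 72*m^2 - 27*m - 108) = (m + 3)^2*(m^4 + 9*m^3 + 23*m^2 + 3*m - 36) = (m - 1)*(m + 3)^2*(m^3 + 10*m^2 + 33*m + 36) = (m - 1)*(m + 3)^3*(m^2 + 7*m + 12) = (m - 1)*(m + 3)^3*(m + 4)*(m + 3)
(4) = (x + 4)*(x + 1)
(5) = (j - 4)*(j^2 - 8*j + 15) = (j - 4)*(j - 3)*(j - 5)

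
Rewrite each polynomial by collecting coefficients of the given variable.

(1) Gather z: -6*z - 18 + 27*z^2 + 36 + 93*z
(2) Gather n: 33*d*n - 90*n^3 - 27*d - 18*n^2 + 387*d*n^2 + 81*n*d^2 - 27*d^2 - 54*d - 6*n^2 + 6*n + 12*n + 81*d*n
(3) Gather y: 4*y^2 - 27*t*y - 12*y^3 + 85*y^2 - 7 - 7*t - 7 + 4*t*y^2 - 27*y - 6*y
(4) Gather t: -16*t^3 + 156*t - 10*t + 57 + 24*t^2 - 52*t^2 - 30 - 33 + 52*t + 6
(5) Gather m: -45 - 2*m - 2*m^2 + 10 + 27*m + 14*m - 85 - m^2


(1) = 27*z^2 + 87*z + 18
(2) = -27*d^2 - 81*d - 90*n^3 + n^2*(387*d - 24) + n*(81*d^2 + 114*d + 18)
(3) = -7*t - 12*y^3 + y^2*(4*t + 89) + y*(-27*t - 33) - 14
(4) = -16*t^3 - 28*t^2 + 198*t
(5) = -3*m^2 + 39*m - 120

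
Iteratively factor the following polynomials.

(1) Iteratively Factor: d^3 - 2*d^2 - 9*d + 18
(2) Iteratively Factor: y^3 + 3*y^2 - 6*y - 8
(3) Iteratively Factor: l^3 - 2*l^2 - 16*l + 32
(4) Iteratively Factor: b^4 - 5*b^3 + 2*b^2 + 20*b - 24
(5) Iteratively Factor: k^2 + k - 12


(1) = (d + 3)*(d^2 - 5*d + 6) = (d - 3)*(d + 3)*(d - 2)
(2) = (y + 1)*(y^2 + 2*y - 8) = (y + 1)*(y + 4)*(y - 2)
(3) = (l + 4)*(l^2 - 6*l + 8) = (l - 2)*(l + 4)*(l - 4)
(4) = (b - 2)*(b^3 - 3*b^2 - 4*b + 12) = (b - 2)^2*(b^2 - b - 6) = (b - 2)^2*(b + 2)*(b - 3)
(5) = (k + 4)*(k - 3)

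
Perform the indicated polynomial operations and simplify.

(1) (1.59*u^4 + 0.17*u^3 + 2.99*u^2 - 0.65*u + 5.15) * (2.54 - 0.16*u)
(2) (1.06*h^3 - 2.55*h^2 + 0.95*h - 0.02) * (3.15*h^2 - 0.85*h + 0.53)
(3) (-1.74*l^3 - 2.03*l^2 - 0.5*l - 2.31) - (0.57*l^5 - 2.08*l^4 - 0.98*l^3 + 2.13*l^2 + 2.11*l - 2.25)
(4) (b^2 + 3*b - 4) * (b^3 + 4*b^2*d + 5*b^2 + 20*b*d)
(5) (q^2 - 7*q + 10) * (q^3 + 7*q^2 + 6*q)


(1) = -0.2544*u^5 + 4.0114*u^4 - 0.0466*u^3 + 7.6986*u^2 - 2.475*u + 13.081
(2) = 3.339*h^5 - 8.9335*h^4 + 5.7218*h^3 - 2.222*h^2 + 0.5205*h - 0.0106
(3) = -0.57*l^5 + 2.08*l^4 - 0.76*l^3 - 4.16*l^2 - 2.61*l - 0.06
(4) = b^5 + 4*b^4*d + 8*b^4 + 32*b^3*d + 11*b^3 + 44*b^2*d - 20*b^2 - 80*b*d
(5) = q^5 - 33*q^3 + 28*q^2 + 60*q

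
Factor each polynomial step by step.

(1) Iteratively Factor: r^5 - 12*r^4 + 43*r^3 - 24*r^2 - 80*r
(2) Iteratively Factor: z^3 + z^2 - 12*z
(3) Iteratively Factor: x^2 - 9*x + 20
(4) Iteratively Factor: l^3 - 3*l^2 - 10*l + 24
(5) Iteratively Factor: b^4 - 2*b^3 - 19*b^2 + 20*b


(1) = (r + 1)*(r^4 - 13*r^3 + 56*r^2 - 80*r) = (r - 5)*(r + 1)*(r^3 - 8*r^2 + 16*r) = (r - 5)*(r - 4)*(r + 1)*(r^2 - 4*r) = r*(r - 5)*(r - 4)*(r + 1)*(r - 4)
(2) = (z - 3)*(z^2 + 4*z) = z*(z - 3)*(z + 4)
(3) = (x - 4)*(x - 5)
(4) = (l + 3)*(l^2 - 6*l + 8) = (l - 2)*(l + 3)*(l - 4)
(5) = (b)*(b^3 - 2*b^2 - 19*b + 20) = b*(b - 5)*(b^2 + 3*b - 4) = b*(b - 5)*(b + 4)*(b - 1)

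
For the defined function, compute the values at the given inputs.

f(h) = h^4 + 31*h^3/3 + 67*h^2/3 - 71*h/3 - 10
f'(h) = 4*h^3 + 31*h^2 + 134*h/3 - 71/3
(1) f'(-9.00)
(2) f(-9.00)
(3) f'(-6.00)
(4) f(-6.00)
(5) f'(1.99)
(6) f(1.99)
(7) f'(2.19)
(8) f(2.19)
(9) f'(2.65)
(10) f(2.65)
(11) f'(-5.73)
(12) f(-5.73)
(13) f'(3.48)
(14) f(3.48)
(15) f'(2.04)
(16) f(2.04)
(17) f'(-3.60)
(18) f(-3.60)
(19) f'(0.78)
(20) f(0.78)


(1) = -830.67
(2) = 1040.00
(3) = -39.67
(4) = 0.00
(5) = 219.51
(6) = 128.46
(7) = 264.85
(8) = 176.82
(9) = 386.84
(10) = 325.73
(11) = -14.32
(12) = -7.16
(13) = 675.77
(14) = 760.26
(15) = 230.42
(16) = 139.71
(17) = 30.67
(18) = 50.49
(19) = 31.93
(20) = -9.60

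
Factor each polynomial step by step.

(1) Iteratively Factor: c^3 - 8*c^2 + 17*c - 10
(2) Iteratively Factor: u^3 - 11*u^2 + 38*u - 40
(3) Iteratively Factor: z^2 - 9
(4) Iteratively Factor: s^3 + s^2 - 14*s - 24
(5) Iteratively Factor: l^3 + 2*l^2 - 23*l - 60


(1) = (c - 2)*(c^2 - 6*c + 5) = (c - 2)*(c - 1)*(c - 5)
(2) = (u - 4)*(u^2 - 7*u + 10) = (u - 4)*(u - 2)*(u - 5)
(3) = (z - 3)*(z + 3)
(4) = (s - 4)*(s^2 + 5*s + 6) = (s - 4)*(s + 3)*(s + 2)
(5) = (l - 5)*(l^2 + 7*l + 12) = (l - 5)*(l + 4)*(l + 3)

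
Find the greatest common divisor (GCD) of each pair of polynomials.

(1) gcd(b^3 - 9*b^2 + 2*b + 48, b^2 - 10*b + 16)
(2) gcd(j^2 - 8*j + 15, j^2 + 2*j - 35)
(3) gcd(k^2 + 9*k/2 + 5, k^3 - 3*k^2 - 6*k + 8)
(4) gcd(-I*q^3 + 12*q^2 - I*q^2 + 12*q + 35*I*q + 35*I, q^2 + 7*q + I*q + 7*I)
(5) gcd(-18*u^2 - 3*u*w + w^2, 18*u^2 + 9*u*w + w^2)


(1) = b - 8
(2) = j - 5
(3) = gcd((k + 2)*(k + 5/2), (k - 4)*(k - 1)*(k + 2)) = k + 2
(4) = 1
(5) = gcd((-6*u + w)*(3*u + w), (3*u + w)*(6*u + w)) = 3*u + w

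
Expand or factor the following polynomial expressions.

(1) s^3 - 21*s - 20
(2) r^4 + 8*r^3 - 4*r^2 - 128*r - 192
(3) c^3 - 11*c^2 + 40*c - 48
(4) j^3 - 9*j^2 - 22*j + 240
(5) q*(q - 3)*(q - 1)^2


(1) = (s - 5)*(s + 1)*(s + 4)
(2) = (r - 4)*(r + 2)*(r + 4)*(r + 6)
(3) = (c - 4)^2*(c - 3)
(4) = (j - 8)*(j - 6)*(j + 5)
(5) = q^4 - 5*q^3 + 7*q^2 - 3*q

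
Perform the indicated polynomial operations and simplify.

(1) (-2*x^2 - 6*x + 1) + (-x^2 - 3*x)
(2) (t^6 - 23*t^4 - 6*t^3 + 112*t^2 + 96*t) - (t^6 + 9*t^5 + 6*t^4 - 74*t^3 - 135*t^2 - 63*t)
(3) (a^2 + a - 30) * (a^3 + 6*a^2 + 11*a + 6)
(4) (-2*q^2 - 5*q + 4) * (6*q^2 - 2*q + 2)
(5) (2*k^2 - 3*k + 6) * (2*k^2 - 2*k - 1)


(1) = -3*x^2 - 9*x + 1
(2) = -9*t^5 - 29*t^4 + 68*t^3 + 247*t^2 + 159*t
(3) = a^5 + 7*a^4 - 13*a^3 - 163*a^2 - 324*a - 180
(4) = -12*q^4 - 26*q^3 + 30*q^2 - 18*q + 8
(5) = 4*k^4 - 10*k^3 + 16*k^2 - 9*k - 6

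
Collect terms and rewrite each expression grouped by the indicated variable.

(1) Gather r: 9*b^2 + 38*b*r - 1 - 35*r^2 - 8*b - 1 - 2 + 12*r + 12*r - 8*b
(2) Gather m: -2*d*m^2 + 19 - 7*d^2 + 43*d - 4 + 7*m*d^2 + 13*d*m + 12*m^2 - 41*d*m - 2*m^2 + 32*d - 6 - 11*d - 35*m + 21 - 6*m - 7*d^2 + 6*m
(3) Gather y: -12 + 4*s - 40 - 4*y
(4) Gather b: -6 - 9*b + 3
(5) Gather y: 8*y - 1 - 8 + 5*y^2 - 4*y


(1) = 9*b^2 - 16*b - 35*r^2 + r*(38*b + 24) - 4
(2) = -14*d^2 + 64*d + m^2*(10 - 2*d) + m*(7*d^2 - 28*d - 35) + 30
(3) = 4*s - 4*y - 52
(4) = -9*b - 3
(5) = 5*y^2 + 4*y - 9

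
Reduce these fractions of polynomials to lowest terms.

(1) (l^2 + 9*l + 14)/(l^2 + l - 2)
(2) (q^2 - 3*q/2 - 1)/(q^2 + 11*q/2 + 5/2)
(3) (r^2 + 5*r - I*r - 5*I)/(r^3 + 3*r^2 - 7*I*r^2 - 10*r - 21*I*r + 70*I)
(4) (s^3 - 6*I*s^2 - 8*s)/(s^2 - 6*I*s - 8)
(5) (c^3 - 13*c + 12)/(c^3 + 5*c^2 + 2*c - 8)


(1) = (l + 7)/(l - 1)
(2) = (q - 2)/(q + 5)
(3) = (r - I)/(r^2 + r*(-2 - 7*I) + 14*I)
(4) = s
(5) = (c - 3)/(c + 2)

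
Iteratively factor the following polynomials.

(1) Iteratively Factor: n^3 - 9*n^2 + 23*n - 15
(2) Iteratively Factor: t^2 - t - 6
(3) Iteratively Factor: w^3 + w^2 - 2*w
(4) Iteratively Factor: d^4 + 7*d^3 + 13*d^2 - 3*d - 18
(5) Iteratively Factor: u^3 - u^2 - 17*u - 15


(1) = (n - 3)*(n^2 - 6*n + 5) = (n - 3)*(n - 1)*(n - 5)
(2) = (t - 3)*(t + 2)
(3) = (w - 1)*(w^2 + 2*w) = (w - 1)*(w + 2)*(w)
(4) = (d - 1)*(d^3 + 8*d^2 + 21*d + 18) = (d - 1)*(d + 3)*(d^2 + 5*d + 6) = (d - 1)*(d + 3)^2*(d + 2)
(5) = (u + 1)*(u^2 - 2*u - 15) = (u - 5)*(u + 1)*(u + 3)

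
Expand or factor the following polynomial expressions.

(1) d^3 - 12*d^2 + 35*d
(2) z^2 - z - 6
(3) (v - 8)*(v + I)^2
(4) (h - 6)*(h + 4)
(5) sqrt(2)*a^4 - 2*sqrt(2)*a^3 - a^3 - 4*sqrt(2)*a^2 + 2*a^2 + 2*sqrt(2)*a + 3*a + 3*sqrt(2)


(1) = d*(d - 7)*(d - 5)
(2) = (z - 3)*(z + 2)
(3) = v^3 - 8*v^2 + 2*I*v^2 - v - 16*I*v + 8
(4) = h^2 - 2*h - 24
(5) = (a - 3)*(a + 1)*(a - sqrt(2))*(sqrt(2)*a + 1)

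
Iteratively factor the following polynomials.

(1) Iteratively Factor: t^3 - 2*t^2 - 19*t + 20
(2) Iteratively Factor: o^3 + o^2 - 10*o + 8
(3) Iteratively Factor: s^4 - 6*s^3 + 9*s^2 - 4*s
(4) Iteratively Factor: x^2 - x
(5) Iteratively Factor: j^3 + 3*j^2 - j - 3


(1) = (t - 1)*(t^2 - t - 20) = (t - 1)*(t + 4)*(t - 5)
(2) = (o - 2)*(o^2 + 3*o - 4) = (o - 2)*(o - 1)*(o + 4)
(3) = (s - 1)*(s^3 - 5*s^2 + 4*s) = (s - 1)^2*(s^2 - 4*s) = (s - 4)*(s - 1)^2*(s)
(4) = (x - 1)*(x)
(5) = (j + 3)*(j^2 - 1) = (j + 1)*(j + 3)*(j - 1)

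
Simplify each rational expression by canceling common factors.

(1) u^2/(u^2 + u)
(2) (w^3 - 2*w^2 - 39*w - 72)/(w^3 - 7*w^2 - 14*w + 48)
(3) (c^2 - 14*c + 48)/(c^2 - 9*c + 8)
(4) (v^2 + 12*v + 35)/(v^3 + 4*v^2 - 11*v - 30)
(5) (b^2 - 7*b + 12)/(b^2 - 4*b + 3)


(1) = u/(u + 1)
(2) = (w + 3)/(w - 2)
(3) = (c - 6)/(c - 1)
(4) = (v + 7)/(v^2 - v - 6)
(5) = (b - 4)/(b - 1)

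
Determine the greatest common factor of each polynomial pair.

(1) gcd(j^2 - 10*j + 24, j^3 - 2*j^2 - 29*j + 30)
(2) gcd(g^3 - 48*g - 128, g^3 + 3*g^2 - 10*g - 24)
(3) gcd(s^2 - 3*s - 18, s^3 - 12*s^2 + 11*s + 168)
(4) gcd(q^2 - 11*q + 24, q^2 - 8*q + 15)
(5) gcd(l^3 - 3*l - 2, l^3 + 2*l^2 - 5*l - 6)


(1) = j - 6
(2) = g + 4
(3) = s + 3
(4) = q - 3
(5) = l^2 - l - 2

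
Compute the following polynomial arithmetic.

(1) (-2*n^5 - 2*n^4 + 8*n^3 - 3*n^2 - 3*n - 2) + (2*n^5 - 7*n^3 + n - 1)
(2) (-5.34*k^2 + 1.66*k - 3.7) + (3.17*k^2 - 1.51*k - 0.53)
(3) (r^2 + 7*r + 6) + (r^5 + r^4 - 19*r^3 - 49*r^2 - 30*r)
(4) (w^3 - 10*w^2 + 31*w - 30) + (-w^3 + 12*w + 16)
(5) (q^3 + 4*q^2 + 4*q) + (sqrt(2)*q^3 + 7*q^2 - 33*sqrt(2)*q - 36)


(1) = -2*n^4 + n^3 - 3*n^2 - 2*n - 3
(2) = -2.17*k^2 + 0.15*k - 4.23
(3) = r^5 + r^4 - 19*r^3 - 48*r^2 - 23*r + 6
(4) = -10*w^2 + 43*w - 14
(5) = q^3 + sqrt(2)*q^3 + 11*q^2 - 33*sqrt(2)*q + 4*q - 36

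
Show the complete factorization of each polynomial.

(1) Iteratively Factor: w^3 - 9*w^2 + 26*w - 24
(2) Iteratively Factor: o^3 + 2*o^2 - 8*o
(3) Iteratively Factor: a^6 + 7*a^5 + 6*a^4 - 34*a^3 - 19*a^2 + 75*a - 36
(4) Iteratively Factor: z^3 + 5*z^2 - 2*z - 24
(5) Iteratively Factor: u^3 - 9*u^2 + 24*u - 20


(1) = (w - 4)*(w^2 - 5*w + 6) = (w - 4)*(w - 2)*(w - 3)
(2) = (o)*(o^2 + 2*o - 8) = o*(o + 4)*(o - 2)
(3) = (a + 3)*(a^5 + 4*a^4 - 6*a^3 - 16*a^2 + 29*a - 12) = (a - 1)*(a + 3)*(a^4 + 5*a^3 - a^2 - 17*a + 12) = (a - 1)^2*(a + 3)*(a^3 + 6*a^2 + 5*a - 12) = (a - 1)^2*(a + 3)^2*(a^2 + 3*a - 4) = (a - 1)^2*(a + 3)^2*(a + 4)*(a - 1)
(4) = (z - 2)*(z^2 + 7*z + 12) = (z - 2)*(z + 4)*(z + 3)
(5) = (u - 2)*(u^2 - 7*u + 10) = (u - 2)^2*(u - 5)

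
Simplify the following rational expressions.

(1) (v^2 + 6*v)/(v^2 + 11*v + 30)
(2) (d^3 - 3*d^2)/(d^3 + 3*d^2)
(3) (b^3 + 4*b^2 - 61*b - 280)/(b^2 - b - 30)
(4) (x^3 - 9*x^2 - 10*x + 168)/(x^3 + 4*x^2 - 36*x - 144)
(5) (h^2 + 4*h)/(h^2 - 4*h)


(1) = v/(v + 5)
(2) = (d - 3)/(d + 3)
(3) = (b^2 - b - 56)/(b - 6)
(4) = (x - 7)/(x + 6)
(5) = (h + 4)/(h - 4)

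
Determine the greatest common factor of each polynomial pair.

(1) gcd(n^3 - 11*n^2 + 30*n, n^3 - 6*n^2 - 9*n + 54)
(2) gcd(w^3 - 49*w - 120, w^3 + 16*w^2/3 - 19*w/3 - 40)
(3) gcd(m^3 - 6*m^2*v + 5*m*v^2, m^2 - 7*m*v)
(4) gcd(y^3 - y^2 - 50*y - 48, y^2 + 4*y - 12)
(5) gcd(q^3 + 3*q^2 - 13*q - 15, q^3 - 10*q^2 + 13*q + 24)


(1) = n - 6
(2) = w^2 + 8*w + 15
(3) = m
(4) = y + 6
(5) = gcd((q - 3)*(q + 1)*(q + 5), (q - 8)*(q - 3)*(q + 1)) = q^2 - 2*q - 3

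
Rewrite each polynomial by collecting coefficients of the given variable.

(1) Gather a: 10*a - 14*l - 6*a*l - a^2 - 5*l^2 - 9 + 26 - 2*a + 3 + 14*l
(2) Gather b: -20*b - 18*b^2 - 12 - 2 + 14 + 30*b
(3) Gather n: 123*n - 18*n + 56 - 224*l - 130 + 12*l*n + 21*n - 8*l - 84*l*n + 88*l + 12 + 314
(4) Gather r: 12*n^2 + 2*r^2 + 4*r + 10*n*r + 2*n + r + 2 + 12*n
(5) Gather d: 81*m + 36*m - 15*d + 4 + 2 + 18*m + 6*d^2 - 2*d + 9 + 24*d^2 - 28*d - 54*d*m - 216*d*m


(1) = -a^2 + a*(8 - 6*l) - 5*l^2 + 20
(2) = -18*b^2 + 10*b
(3) = -144*l + n*(126 - 72*l) + 252
(4) = 12*n^2 + 14*n + 2*r^2 + r*(10*n + 5) + 2
(5) = 30*d^2 + d*(-270*m - 45) + 135*m + 15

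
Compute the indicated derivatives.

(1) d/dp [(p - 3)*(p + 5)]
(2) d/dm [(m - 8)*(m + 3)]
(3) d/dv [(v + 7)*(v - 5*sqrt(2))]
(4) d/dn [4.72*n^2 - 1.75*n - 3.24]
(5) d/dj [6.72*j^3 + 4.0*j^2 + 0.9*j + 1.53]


(1) = 2*p + 2
(2) = 2*m - 5
(3) = 2*v - 5*sqrt(2) + 7
(4) = 9.44*n - 1.75
(5) = 20.16*j^2 + 8.0*j + 0.9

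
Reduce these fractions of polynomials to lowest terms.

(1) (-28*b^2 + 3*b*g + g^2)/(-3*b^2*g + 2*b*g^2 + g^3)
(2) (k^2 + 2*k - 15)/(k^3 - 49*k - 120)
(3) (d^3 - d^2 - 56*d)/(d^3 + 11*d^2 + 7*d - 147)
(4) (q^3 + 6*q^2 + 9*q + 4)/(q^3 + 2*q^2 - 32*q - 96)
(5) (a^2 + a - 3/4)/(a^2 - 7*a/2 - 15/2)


(1) = (28*b^2 - 3*b*g - g^2)/(3*b^2*g - 2*b*g^2 - g^3)
(2) = (k - 3)/(k^2 - 5*k - 24)
(3) = (d^2 - 8*d)/(d^2 + 4*d - 21)
(4) = (q^2 + 2*q + 1)/(q^2 - 2*q - 24)
(5) = (2*a - 1)/(2*a - 10)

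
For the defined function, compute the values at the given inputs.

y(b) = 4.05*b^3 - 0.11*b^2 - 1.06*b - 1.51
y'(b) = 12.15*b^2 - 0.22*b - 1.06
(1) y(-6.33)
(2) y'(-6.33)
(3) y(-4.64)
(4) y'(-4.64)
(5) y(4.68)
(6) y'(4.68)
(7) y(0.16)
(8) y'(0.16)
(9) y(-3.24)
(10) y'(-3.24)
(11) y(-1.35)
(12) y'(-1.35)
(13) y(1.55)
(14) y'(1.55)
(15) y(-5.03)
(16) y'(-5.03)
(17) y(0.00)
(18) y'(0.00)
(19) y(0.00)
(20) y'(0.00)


(1) = -1026.43
(2) = 487.17
(3) = -403.54
(4) = 261.55
(5) = 406.26
(6) = 264.02
(7) = -1.67
(8) = -0.78
(9) = -136.98
(10) = 127.20
(11) = -10.24
(12) = 21.38
(13) = 11.66
(14) = 27.79
(15) = -514.38
(16) = 307.45
(17) = -1.51
(18) = -1.06
(19) = -1.51
(20) = -1.06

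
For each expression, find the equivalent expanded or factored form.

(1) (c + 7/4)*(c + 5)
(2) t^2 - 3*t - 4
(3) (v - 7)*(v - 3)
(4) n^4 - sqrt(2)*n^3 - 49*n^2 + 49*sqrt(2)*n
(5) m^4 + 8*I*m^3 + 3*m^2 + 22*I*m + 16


(1) = c^2 + 27*c/4 + 35/4
(2) = (t - 4)*(t + 1)
(3) = v^2 - 10*v + 21
(4) = n*(n - 7)*(n + 7)*(n - sqrt(2))
(5) = (m - I)^2*(m + 2*I)*(m + 8*I)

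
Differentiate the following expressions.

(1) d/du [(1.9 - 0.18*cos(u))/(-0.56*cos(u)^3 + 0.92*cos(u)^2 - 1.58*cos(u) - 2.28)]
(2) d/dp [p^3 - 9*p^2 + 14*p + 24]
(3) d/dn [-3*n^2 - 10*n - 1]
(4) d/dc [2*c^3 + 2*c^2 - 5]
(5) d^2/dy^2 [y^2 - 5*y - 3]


(1) = (0.2016*cos(u)^3 - 3.3576*cos(u)^2 + 3.496*cos(u) - 3.4124)*sin(u)/(0.3136*cos(u)^6 - 1.0304*cos(u)^5 + 2.616*cos(u)^4 - 0.3536*cos(u)^3 - 1.6988*cos(u)^2 + 7.2048*cos(u) + 5.1984)
(2) = 3*p^2 - 18*p + 14
(3) = -6*n - 10
(4) = 2*c*(3*c + 2)
(5) = 2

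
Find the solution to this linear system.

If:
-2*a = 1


Then:
a = -1/2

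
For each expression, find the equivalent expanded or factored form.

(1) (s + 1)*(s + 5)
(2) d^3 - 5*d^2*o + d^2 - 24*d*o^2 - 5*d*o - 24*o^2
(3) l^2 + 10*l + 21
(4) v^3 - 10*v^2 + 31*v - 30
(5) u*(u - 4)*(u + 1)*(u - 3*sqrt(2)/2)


(1) = s^2 + 6*s + 5
(2) = (d + 1)*(d - 8*o)*(d + 3*o)
(3) = (l + 3)*(l + 7)
(4) = (v - 5)*(v - 3)*(v - 2)
(5) = u^4 - 3*u^3 - 3*sqrt(2)*u^3/2 - 4*u^2 + 9*sqrt(2)*u^2/2 + 6*sqrt(2)*u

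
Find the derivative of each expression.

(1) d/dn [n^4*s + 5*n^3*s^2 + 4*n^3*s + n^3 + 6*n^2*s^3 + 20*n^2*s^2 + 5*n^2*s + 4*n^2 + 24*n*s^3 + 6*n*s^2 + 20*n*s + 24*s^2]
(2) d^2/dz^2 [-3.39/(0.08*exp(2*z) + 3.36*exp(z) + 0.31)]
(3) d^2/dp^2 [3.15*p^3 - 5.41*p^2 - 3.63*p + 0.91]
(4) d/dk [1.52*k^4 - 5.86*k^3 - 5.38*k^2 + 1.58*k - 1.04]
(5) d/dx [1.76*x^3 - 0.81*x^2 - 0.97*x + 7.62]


(1) = 4*n^3*s + 15*n^2*s^2 + 12*n^2*s + 3*n^2 + 12*n*s^3 + 40*n*s^2 + 10*n*s + 8*n + 24*s^3 + 6*s^2 + 20*s
(2) = (-3.39*(0.16*exp(z) + 3.36)*(0.32*exp(z) + 6.72)*exp(z) + (1.0848*exp(z) + 11.3904)*(0.08*exp(2*z) + 3.36*exp(z) + 0.31))*exp(z)/(0.08*exp(2*z) + 3.36*exp(z) + 0.31)^3
(3) = 18.9*p - 10.82
(4) = 6.08*k^3 - 17.58*k^2 - 10.76*k + 1.58
(5) = 5.28*x^2 - 1.62*x - 0.97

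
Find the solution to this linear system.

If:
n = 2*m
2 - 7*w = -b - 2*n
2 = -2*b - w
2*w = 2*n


Then:
b = -12/11
m = 1/11
n = 2/11
w = 2/11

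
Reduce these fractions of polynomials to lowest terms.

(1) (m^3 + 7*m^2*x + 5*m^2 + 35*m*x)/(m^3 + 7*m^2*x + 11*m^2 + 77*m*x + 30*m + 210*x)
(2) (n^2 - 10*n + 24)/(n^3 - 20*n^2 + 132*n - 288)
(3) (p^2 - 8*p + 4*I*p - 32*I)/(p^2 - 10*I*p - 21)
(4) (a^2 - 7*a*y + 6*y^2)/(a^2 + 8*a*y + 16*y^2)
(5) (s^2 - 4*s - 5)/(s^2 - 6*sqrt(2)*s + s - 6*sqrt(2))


(1) = m/(m + 6)
(2) = (n - 4)/(n^2 - 14*n + 48)
(3) = (p^2 + p*(-8 + 4*I) - 32*I)/(p^2 - 10*I*p - 21)
(4) = (a^2 - 7*a*y + 6*y^2)/(a^2 + 8*a*y + 16*y^2)
(5) = (s - 5)/(s - 6*sqrt(2))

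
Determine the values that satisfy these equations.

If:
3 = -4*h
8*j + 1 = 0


Then:
h = -3/4
j = -1/8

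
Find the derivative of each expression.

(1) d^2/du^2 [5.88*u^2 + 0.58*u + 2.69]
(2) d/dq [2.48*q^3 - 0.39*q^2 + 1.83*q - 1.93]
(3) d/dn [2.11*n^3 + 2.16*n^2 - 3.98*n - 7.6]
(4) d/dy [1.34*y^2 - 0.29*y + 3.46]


(1) = 11.7600000000000
(2) = 7.44*q^2 - 0.78*q + 1.83
(3) = 6.33*n^2 + 4.32*n - 3.98
(4) = 2.68*y - 0.29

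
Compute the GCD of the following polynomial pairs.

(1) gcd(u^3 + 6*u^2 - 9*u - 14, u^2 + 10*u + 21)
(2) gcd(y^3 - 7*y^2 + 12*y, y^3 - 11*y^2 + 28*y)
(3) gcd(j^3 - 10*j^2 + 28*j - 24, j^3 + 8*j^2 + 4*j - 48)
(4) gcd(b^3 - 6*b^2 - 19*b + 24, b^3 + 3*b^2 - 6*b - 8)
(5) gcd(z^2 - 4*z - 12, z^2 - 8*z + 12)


(1) = u + 7
(2) = y^2 - 4*y
(3) = j - 2
(4) = gcd((b - 8)*(b - 1)*(b + 3), (b - 2)*(b + 1)*(b + 4)) = 1
(5) = z - 6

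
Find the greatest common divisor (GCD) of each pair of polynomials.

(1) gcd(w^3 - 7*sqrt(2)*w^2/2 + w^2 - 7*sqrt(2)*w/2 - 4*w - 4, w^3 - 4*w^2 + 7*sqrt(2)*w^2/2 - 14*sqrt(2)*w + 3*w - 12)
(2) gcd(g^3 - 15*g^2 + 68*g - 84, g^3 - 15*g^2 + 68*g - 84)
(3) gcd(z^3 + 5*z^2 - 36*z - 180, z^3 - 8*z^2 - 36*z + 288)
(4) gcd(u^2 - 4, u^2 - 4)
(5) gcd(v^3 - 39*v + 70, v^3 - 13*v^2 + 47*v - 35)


(1) = w + sqrt(2)/2
(2) = g^3 - 15*g^2 + 68*g - 84
(3) = z^2 - 36
(4) = gcd((u - 2)*(u + 2), (u - 2)*(u + 2)) = u^2 - 4
(5) = gcd((v - 5)*(v - 2)*(v + 7), (v - 7)*(v - 5)*(v - 1)) = v - 5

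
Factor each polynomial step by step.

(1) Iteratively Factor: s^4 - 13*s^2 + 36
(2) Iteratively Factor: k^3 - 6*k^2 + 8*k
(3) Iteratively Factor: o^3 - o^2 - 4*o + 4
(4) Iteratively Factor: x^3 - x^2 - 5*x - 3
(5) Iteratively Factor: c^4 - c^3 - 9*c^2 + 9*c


(1) = (s + 2)*(s^3 - 2*s^2 - 9*s + 18) = (s + 2)*(s + 3)*(s^2 - 5*s + 6) = (s - 2)*(s + 2)*(s + 3)*(s - 3)
(2) = (k)*(k^2 - 6*k + 8) = k*(k - 4)*(k - 2)
(3) = (o - 2)*(o^2 + o - 2) = (o - 2)*(o - 1)*(o + 2)
(4) = (x + 1)*(x^2 - 2*x - 3) = (x - 3)*(x + 1)*(x + 1)
(5) = (c + 3)*(c^3 - 4*c^2 + 3*c) = c*(c + 3)*(c^2 - 4*c + 3) = c*(c - 1)*(c + 3)*(c - 3)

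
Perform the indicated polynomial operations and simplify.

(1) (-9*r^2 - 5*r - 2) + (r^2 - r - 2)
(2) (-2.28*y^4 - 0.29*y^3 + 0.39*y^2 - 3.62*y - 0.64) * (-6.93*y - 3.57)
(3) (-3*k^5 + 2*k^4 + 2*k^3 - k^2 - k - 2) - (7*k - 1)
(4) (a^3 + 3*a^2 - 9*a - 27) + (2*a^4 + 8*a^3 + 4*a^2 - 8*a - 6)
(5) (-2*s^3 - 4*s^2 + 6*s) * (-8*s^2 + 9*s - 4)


(1) = -8*r^2 - 6*r - 4
(2) = 15.8004*y^5 + 10.1493*y^4 - 1.6674*y^3 + 23.6943*y^2 + 17.3586*y + 2.2848
(3) = -3*k^5 + 2*k^4 + 2*k^3 - k^2 - 8*k - 1
(4) = 2*a^4 + 9*a^3 + 7*a^2 - 17*a - 33
(5) = 16*s^5 + 14*s^4 - 76*s^3 + 70*s^2 - 24*s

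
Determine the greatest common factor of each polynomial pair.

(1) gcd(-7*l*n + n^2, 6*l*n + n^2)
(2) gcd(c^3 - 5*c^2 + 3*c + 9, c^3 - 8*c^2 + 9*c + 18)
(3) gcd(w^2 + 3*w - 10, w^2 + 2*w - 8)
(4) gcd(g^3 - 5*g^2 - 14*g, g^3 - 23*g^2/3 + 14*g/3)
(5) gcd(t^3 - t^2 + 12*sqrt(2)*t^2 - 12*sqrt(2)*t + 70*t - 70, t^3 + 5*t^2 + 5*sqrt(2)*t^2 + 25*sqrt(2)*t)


(1) = n
(2) = c^2 - 2*c - 3
(3) = w - 2
(4) = g^2 - 7*g
(5) = gcd((t - 1)*(t + 5*sqrt(2))*(t + 7*sqrt(2)), t*(t + 5)*(t + 5*sqrt(2))) = t + 5*sqrt(2)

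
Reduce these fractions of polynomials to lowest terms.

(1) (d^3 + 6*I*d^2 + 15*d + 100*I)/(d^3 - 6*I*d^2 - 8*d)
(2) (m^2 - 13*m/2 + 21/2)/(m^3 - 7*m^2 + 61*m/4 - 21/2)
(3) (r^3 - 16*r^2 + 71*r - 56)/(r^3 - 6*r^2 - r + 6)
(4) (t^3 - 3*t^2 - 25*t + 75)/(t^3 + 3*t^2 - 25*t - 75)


(1) = (d^2 + 10*I*d - 25)/(d^2 - 2*I*d)
(2) = (2*m - 6)/(2*m^2 - 7*m + 6)
(3) = (r^2 - 15*r + 56)/(r^2 - 5*r - 6)
(4) = (t - 3)/(t + 3)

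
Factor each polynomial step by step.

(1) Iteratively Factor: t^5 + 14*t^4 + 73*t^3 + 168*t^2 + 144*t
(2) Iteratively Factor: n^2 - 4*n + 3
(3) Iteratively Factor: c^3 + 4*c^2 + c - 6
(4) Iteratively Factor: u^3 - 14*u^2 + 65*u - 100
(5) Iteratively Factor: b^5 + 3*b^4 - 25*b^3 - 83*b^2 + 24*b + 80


(1) = (t)*(t^4 + 14*t^3 + 73*t^2 + 168*t + 144) = t*(t + 4)*(t^3 + 10*t^2 + 33*t + 36) = t*(t + 3)*(t + 4)*(t^2 + 7*t + 12) = t*(t + 3)^2*(t + 4)*(t + 4)
(2) = (n - 1)*(n - 3)
(3) = (c + 3)*(c^2 + c - 2) = (c - 1)*(c + 3)*(c + 2)
(4) = (u - 4)*(u^2 - 10*u + 25) = (u - 5)*(u - 4)*(u - 5)
(5) = (b - 1)*(b^4 + 4*b^3 - 21*b^2 - 104*b - 80) = (b - 1)*(b + 1)*(b^3 + 3*b^2 - 24*b - 80) = (b - 1)*(b + 1)*(b + 4)*(b^2 - b - 20) = (b - 1)*(b + 1)*(b + 4)^2*(b - 5)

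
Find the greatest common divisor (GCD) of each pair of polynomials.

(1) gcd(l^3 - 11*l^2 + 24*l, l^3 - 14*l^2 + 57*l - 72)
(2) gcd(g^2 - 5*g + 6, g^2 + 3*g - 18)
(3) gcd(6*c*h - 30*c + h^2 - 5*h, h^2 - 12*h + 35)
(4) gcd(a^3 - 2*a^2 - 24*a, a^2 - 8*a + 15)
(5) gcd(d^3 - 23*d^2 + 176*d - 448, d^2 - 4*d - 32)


(1) = gcd(l*(l - 8)*(l - 3), (l - 8)*(l - 3)^2) = l^2 - 11*l + 24
(2) = g - 3
(3) = gcd((6*c + h)*(h - 5), (h - 7)*(h - 5)) = h - 5
(4) = 1
(5) = d - 8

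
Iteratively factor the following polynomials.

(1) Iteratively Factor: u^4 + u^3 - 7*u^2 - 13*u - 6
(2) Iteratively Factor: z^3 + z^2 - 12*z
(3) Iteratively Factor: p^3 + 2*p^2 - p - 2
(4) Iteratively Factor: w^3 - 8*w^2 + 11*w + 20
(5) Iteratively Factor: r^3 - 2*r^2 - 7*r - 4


(1) = (u + 1)*(u^3 - 7*u - 6) = (u + 1)^2*(u^2 - u - 6) = (u + 1)^2*(u + 2)*(u - 3)
(2) = (z - 3)*(z^2 + 4*z) = (z - 3)*(z + 4)*(z)
(3) = (p + 2)*(p^2 - 1) = (p + 1)*(p + 2)*(p - 1)
(4) = (w + 1)*(w^2 - 9*w + 20) = (w - 5)*(w + 1)*(w - 4)
(5) = (r + 1)*(r^2 - 3*r - 4) = (r - 4)*(r + 1)*(r + 1)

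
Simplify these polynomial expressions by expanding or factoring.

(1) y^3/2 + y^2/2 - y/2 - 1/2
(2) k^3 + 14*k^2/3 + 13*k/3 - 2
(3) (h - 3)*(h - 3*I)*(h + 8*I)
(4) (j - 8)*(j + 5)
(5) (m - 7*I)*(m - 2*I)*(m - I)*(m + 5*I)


(1) = (y/2 + 1/2)*(y - 1)*(y + 1)
(2) = (k - 1/3)*(k + 2)*(k + 3)
(3) = h^3 - 3*h^2 + 5*I*h^2 + 24*h - 15*I*h - 72
(4) = j^2 - 3*j - 40
(5) = m^4 - 5*I*m^3 + 27*m^2 - 101*I*m - 70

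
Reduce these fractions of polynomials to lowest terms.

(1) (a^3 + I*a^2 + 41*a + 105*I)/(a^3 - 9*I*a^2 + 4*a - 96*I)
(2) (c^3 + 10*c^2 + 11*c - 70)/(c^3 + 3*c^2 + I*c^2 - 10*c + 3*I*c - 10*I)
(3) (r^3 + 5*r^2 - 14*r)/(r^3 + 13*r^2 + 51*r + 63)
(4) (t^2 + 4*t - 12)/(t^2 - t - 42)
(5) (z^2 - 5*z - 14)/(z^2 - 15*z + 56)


(1) = (a^2 - 2*I*a + 35)/(a^2 - 12*I*a - 32)
(2) = (c + 7)/(c + I)
(3) = (r^2 - 2*r)/(r^2 + 6*r + 9)
(4) = (t - 2)/(t - 7)
(5) = (z + 2)/(z - 8)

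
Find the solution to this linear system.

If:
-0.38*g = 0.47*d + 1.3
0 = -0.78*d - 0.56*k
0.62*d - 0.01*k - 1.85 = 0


Then:
d = 2.92
g = -7.03
k = -4.06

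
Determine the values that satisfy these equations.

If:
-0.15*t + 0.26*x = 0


Then:
t = 1.73333333333333*x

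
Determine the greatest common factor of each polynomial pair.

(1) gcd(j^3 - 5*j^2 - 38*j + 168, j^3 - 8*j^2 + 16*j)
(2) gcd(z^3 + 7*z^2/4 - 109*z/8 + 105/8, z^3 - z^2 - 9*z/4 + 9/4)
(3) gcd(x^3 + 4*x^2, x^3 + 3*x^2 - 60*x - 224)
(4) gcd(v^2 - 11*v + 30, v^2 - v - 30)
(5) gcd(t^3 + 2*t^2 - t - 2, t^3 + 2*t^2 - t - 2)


(1) = j - 4
(2) = z - 3/2
(3) = x + 4
(4) = v - 6
(5) = gcd((t - 1)*(t + 1)*(t + 2), (t - 1)*(t + 1)*(t + 2)) = t^3 + 2*t^2 - t - 2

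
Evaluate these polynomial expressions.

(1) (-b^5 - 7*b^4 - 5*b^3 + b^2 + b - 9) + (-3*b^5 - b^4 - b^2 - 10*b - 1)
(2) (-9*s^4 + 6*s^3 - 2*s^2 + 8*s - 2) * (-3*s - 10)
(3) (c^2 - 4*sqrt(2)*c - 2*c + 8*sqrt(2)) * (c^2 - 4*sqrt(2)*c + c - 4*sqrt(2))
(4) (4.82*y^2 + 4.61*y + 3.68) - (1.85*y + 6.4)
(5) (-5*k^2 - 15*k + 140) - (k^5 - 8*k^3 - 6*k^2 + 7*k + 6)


(1) = -4*b^5 - 8*b^4 - 5*b^3 - 9*b - 10
(2) = 27*s^5 + 72*s^4 - 54*s^3 - 4*s^2 - 74*s + 20
(3) = c^4 - 8*sqrt(2)*c^3 - c^3 + 8*sqrt(2)*c^2 + 30*c^2 - 32*c + 16*sqrt(2)*c - 64
(4) = 4.82*y^2 + 2.76*y - 2.72
(5) = -k^5 + 8*k^3 + k^2 - 22*k + 134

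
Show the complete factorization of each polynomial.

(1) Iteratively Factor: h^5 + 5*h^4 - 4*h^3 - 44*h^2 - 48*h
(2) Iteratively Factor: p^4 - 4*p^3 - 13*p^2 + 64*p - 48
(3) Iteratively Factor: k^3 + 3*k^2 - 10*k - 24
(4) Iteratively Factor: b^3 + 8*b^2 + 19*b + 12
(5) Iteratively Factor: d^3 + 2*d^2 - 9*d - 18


(1) = (h + 2)*(h^4 + 3*h^3 - 10*h^2 - 24*h) = h*(h + 2)*(h^3 + 3*h^2 - 10*h - 24) = h*(h - 3)*(h + 2)*(h^2 + 6*h + 8) = h*(h - 3)*(h + 2)*(h + 4)*(h + 2)
(2) = (p + 4)*(p^3 - 8*p^2 + 19*p - 12) = (p - 4)*(p + 4)*(p^2 - 4*p + 3) = (p - 4)*(p - 1)*(p + 4)*(p - 3)
(3) = (k + 4)*(k^2 - k - 6) = (k - 3)*(k + 4)*(k + 2)
(4) = (b + 3)*(b^2 + 5*b + 4) = (b + 1)*(b + 3)*(b + 4)
(5) = (d - 3)*(d^2 + 5*d + 6) = (d - 3)*(d + 2)*(d + 3)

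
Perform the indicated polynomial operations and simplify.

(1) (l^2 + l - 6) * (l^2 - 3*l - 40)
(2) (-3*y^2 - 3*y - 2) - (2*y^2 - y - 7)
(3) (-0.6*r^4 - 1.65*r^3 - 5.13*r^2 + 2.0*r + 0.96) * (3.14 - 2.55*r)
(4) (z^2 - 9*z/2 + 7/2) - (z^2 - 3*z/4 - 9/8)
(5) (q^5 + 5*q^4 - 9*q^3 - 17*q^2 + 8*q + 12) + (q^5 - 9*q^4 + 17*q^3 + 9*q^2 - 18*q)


(1) = l^4 - 2*l^3 - 49*l^2 - 22*l + 240
(2) = -5*y^2 - 2*y + 5
(3) = 1.53*r^5 + 2.3235*r^4 + 7.9005*r^3 - 21.2082*r^2 + 3.832*r + 3.0144
(4) = 37/8 - 15*z/4
(5) = 2*q^5 - 4*q^4 + 8*q^3 - 8*q^2 - 10*q + 12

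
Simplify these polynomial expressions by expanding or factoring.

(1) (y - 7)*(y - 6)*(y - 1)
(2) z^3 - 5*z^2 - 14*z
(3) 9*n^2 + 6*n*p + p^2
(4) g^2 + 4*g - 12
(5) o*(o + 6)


(1) = y^3 - 14*y^2 + 55*y - 42
(2) = z*(z - 7)*(z + 2)
(3) = (3*n + p)^2
(4) = (g - 2)*(g + 6)
(5) = o^2 + 6*o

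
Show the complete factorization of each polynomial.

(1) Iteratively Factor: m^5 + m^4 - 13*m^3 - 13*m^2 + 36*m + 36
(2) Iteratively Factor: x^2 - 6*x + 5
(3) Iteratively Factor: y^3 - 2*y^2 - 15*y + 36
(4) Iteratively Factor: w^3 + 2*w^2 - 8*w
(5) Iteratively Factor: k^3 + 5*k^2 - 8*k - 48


(1) = (m - 3)*(m^4 + 4*m^3 - m^2 - 16*m - 12) = (m - 3)*(m + 3)*(m^3 + m^2 - 4*m - 4) = (m - 3)*(m - 2)*(m + 3)*(m^2 + 3*m + 2) = (m - 3)*(m - 2)*(m + 2)*(m + 3)*(m + 1)
(2) = (x - 5)*(x - 1)
(3) = (y - 3)*(y^2 + y - 12) = (y - 3)*(y + 4)*(y - 3)
(4) = (w)*(w^2 + 2*w - 8) = w*(w + 4)*(w - 2)
(5) = (k + 4)*(k^2 + k - 12) = (k - 3)*(k + 4)*(k + 4)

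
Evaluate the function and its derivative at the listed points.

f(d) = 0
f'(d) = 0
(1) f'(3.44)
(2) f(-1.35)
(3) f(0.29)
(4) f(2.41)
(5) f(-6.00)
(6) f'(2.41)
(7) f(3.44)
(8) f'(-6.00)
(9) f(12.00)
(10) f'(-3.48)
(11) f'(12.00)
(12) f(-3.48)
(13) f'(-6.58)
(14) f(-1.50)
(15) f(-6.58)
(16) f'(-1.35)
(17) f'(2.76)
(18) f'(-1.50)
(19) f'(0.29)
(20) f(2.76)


(1) = 0.00
(2) = 0.00
(3) = 0.00
(4) = 0.00
(5) = 0.00
(6) = 0.00
(7) = 0.00
(8) = 0.00
(9) = 0.00
(10) = 0.00
(11) = 0.00
(12) = 0.00
(13) = 0.00
(14) = 0.00
(15) = 0.00
(16) = 0.00
(17) = 0.00
(18) = 0.00
(19) = 0.00
(20) = 0.00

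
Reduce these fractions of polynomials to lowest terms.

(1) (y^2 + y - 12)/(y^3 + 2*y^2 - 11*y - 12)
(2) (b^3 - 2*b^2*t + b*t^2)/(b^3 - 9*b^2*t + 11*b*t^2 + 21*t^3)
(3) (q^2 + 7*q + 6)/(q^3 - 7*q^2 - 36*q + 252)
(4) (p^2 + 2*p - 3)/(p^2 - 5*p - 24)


(1) = 1/(y + 1)
(2) = (b^3 - 2*b^2*t + b*t^2)/(b^3 - 9*b^2*t + 11*b*t^2 + 21*t^3)
(3) = (q + 1)/(q^2 - 13*q + 42)
(4) = (p - 1)/(p - 8)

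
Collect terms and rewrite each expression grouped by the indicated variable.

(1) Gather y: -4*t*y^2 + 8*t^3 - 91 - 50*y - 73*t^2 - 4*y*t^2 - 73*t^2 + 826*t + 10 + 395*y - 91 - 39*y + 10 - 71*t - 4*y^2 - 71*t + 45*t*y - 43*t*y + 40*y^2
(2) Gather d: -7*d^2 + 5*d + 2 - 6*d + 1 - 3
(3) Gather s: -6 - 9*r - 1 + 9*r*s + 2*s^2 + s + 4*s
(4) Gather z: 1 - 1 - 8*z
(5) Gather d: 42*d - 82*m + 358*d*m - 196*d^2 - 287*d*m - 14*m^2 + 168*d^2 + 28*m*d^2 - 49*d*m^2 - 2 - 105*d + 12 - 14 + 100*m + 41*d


(1) = 8*t^3 - 146*t^2 + 684*t + y^2*(36 - 4*t) + y*(-4*t^2 + 2*t + 306) - 162
(2) = -7*d^2 - d
(3) = -9*r + 2*s^2 + s*(9*r + 5) - 7
(4) = -8*z
(5) = d^2*(28*m - 28) + d*(-49*m^2 + 71*m - 22) - 14*m^2 + 18*m - 4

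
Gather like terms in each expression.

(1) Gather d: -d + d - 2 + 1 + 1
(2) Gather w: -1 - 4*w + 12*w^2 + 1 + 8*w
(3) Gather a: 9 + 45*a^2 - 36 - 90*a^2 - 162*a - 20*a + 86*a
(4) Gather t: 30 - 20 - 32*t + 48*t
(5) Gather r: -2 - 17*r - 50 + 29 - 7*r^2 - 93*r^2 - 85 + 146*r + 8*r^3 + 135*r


(1) = 0
(2) = 12*w^2 + 4*w
(3) = -45*a^2 - 96*a - 27
(4) = 16*t + 10
(5) = 8*r^3 - 100*r^2 + 264*r - 108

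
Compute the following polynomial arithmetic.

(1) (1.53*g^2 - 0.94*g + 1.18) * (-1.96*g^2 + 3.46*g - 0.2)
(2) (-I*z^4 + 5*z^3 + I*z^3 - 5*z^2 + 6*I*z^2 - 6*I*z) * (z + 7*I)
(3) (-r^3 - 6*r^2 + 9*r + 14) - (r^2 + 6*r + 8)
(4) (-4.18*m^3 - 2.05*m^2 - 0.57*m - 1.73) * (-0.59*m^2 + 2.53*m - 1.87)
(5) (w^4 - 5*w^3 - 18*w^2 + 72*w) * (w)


(1) = -2.9988*g^4 + 7.1362*g^3 - 5.8712*g^2 + 4.2708*g - 0.236
(2) = -I*z^5 + 12*z^4 + I*z^4 - 12*z^3 + 41*I*z^3 - 42*z^2 - 41*I*z^2 + 42*z
(3) = -r^3 - 7*r^2 + 3*r + 6
(4) = 2.4662*m^5 - 9.3659*m^4 + 2.9664*m^3 + 3.4121*m^2 - 3.311*m + 3.2351
(5) = w^5 - 5*w^4 - 18*w^3 + 72*w^2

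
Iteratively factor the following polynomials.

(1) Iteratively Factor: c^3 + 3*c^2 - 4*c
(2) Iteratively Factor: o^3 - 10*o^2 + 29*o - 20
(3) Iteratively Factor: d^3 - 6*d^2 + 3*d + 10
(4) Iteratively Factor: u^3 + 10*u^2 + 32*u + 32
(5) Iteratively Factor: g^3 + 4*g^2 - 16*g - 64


(1) = (c + 4)*(c^2 - c) = c*(c + 4)*(c - 1)
(2) = (o - 1)*(o^2 - 9*o + 20) = (o - 5)*(o - 1)*(o - 4)
(3) = (d - 2)*(d^2 - 4*d - 5) = (d - 5)*(d - 2)*(d + 1)
(4) = (u + 2)*(u^2 + 8*u + 16) = (u + 2)*(u + 4)*(u + 4)
(5) = (g + 4)*(g^2 - 16) = (g - 4)*(g + 4)*(g + 4)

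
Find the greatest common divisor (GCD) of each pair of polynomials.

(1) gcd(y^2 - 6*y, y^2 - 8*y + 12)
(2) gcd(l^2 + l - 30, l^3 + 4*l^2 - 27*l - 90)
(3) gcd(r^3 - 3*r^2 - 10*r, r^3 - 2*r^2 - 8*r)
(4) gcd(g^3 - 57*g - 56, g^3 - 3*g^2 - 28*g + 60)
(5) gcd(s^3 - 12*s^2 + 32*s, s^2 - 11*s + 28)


(1) = y - 6
(2) = l^2 + l - 30
(3) = gcd(r*(r - 5)*(r + 2), r*(r - 4)*(r + 2)) = r^2 + 2*r
(4) = gcd((g - 8)*(g + 1)*(g + 7), (g - 6)*(g - 2)*(g + 5)) = 1
(5) = s - 4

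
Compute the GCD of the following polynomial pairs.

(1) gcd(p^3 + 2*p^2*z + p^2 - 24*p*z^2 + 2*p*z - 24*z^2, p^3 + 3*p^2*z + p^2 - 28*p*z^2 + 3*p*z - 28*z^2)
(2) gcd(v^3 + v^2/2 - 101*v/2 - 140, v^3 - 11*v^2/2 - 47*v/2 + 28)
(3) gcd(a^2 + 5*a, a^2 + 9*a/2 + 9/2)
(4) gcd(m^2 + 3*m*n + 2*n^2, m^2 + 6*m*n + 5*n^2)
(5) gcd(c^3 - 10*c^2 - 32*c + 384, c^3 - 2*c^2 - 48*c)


(1) = -p^2 + 4*p*z - p + 4*z
(2) = gcd((v - 8)*(v + 7/2)*(v + 5), (v - 8)*(v - 1)*(v + 7/2)) = v^2 - 9*v/2 - 28
(3) = 1
(4) = gcd((m + n)*(m + 2*n), (m + n)*(m + 5*n)) = m + n
(5) = c^2 - 2*c - 48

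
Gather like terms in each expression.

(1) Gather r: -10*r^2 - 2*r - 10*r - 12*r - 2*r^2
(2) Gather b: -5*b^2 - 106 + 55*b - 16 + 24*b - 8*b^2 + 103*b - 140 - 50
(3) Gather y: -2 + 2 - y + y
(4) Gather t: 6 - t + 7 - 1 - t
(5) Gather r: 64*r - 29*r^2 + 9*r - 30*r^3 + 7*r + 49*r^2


(1) = -12*r^2 - 24*r
(2) = -13*b^2 + 182*b - 312
(3) = 0
(4) = 12 - 2*t
(5) = -30*r^3 + 20*r^2 + 80*r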